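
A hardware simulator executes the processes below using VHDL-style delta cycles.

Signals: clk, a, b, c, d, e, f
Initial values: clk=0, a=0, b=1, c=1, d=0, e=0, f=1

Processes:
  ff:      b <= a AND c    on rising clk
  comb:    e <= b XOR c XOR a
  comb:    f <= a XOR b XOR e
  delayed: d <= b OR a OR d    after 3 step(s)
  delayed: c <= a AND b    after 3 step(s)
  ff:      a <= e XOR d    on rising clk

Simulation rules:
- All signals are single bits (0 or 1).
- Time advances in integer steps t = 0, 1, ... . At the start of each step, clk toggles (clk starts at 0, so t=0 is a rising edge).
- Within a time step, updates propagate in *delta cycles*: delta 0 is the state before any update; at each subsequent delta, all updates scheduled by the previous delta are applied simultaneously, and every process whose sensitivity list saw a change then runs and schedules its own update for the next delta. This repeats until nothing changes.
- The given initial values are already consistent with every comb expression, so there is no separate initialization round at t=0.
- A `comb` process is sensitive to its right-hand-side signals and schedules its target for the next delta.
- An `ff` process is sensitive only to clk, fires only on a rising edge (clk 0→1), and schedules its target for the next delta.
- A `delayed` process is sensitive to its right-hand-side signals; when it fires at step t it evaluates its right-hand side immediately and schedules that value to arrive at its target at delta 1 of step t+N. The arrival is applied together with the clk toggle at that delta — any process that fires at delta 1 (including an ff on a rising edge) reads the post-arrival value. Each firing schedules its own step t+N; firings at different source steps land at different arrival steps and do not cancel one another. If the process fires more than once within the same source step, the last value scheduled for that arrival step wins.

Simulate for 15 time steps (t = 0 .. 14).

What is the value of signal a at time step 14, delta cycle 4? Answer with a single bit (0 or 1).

t=0 Δ0: d=0 b=1 a=0 e=0 c=1 f=1 clk=0
  Δ1: clk:0→1
  Δ2: b:1→0
  Δ3: e:0→1, f:1→0
  Δ4: f:0→1
  (4Δ to stable)
t=1 Δ0: d=0 b=0 a=0 e=1 c=1 f=1 clk=1
  Δ1: clk:1→0
  (1Δ to stable)
t=2 Δ0: d=0 b=0 a=0 e=1 c=1 f=1 clk=0
  Δ1: clk:0→1
  Δ2: a:0→1
  Δ3: e:1→0, f:1→0
  Δ4: f:0→1
  (4Δ to stable)
t=3 Δ0: d=0 b=0 a=1 e=0 c=1 f=1 clk=1
  Δ1: c:1→0, clk:1→0
  Δ2: e:0→1
  Δ3: f:1→0
  (3Δ to stable)
t=4 Δ0: d=0 b=0 a=1 e=1 c=0 f=0 clk=0
  Δ1: clk:0→1
  (1Δ to stable)
t=5 Δ0: d=0 b=0 a=1 e=1 c=0 f=0 clk=1
  Δ1: d:0→1, clk:1→0
  (1Δ to stable)
t=6 Δ0: d=1 b=0 a=1 e=1 c=0 f=0 clk=0
  Δ1: clk:0→1
  Δ2: a:1→0
  Δ3: e:1→0, f:0→1
  Δ4: f:1→0
  (4Δ to stable)
t=7 Δ0: d=1 b=0 a=0 e=0 c=0 f=0 clk=1
  Δ1: clk:1→0
  (1Δ to stable)
t=8 Δ0: d=1 b=0 a=0 e=0 c=0 f=0 clk=0
  Δ1: clk:0→1
  Δ2: a:0→1
  Δ3: e:0→1, f:0→1
  Δ4: f:1→0
  (4Δ to stable)
t=9 Δ0: d=1 b=0 a=1 e=1 c=0 f=0 clk=1
  Δ1: clk:1→0
  (1Δ to stable)
t=10 Δ0: d=1 b=0 a=1 e=1 c=0 f=0 clk=0
  Δ1: clk:0→1
  Δ2: a:1→0
  Δ3: e:1→0, f:0→1
  Δ4: f:1→0
  (4Δ to stable)
t=11 Δ0: d=1 b=0 a=0 e=0 c=0 f=0 clk=1
  Δ1: clk:1→0
  (1Δ to stable)
t=12 Δ0: d=1 b=0 a=0 e=0 c=0 f=0 clk=0
  Δ1: clk:0→1
  Δ2: a:0→1
  Δ3: e:0→1, f:0→1
  Δ4: f:1→0
  (4Δ to stable)
t=13 Δ0: d=1 b=0 a=1 e=1 c=0 f=0 clk=1
  Δ1: clk:1→0
  (1Δ to stable)
t=14 Δ0: d=1 b=0 a=1 e=1 c=0 f=0 clk=0
  Δ1: clk:0→1
  Δ2: a:1→0
  Δ3: e:1→0, f:0→1
  Δ4: f:1→0
  (4Δ to stable)

0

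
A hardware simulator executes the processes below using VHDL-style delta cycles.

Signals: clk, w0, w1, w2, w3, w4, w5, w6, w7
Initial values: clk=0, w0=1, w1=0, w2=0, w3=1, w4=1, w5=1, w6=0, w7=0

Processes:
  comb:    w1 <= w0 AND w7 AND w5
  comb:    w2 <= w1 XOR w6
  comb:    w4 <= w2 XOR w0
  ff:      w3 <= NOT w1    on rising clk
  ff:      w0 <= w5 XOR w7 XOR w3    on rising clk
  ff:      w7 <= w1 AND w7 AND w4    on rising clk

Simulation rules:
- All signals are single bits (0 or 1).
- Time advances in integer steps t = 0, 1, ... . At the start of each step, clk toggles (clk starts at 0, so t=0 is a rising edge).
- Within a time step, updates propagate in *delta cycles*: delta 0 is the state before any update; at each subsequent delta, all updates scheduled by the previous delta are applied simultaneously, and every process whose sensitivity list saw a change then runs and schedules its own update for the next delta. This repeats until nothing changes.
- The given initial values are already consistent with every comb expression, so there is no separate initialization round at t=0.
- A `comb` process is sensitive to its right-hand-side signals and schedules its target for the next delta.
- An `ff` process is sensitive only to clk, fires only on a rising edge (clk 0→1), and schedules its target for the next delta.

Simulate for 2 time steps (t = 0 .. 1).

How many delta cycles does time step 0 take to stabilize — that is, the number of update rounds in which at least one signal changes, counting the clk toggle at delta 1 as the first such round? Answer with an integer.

t0.Δ0 w1=0 w6=0 w0=1 w3=1 w7=0 clk=0 w4=1 w5=1 w2=0
t0.Δ1 w1=0 w6=0 w0=1 w3=1 w7=0 clk=1 w4=1 w5=1 w2=0
t0.Δ2 w1=0 w6=0 w0=0 w3=1 w7=0 clk=1 w4=1 w5=1 w2=0
t0.Δ3 w1=0 w6=0 w0=0 w3=1 w7=0 clk=1 w4=0 w5=1 w2=0
t1.Δ0 w1=0 w6=0 w0=0 w3=1 w7=0 clk=1 w4=0 w5=1 w2=0
t1.Δ1 w1=0 w6=0 w0=0 w3=1 w7=0 clk=0 w4=0 w5=1 w2=0

3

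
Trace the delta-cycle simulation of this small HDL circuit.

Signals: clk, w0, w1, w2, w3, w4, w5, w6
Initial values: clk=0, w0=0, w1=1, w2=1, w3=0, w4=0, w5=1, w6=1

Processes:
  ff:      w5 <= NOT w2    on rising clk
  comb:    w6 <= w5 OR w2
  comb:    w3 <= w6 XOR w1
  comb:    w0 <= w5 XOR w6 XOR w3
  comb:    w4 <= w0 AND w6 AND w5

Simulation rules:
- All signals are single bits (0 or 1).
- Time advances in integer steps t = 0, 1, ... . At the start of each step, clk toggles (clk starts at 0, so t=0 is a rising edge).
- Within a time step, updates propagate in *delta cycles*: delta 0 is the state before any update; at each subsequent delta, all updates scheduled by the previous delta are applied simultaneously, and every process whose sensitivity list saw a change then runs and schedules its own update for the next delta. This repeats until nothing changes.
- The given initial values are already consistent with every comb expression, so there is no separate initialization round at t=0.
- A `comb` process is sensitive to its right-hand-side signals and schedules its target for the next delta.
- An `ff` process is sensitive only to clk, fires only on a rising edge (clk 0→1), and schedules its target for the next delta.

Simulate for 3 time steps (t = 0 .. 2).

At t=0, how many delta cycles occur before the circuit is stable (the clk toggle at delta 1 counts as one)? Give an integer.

3

[bits: w4,w0,w1,w6,w2,w3,w5,clk]
t=0: Δ0=00111010 Δ1=00111011 Δ2=00111001 Δ3=01111001 | 3Δ
t=1: Δ0=01111001 Δ1=01111000 | 1Δ
t=2: Δ0=01111000 Δ1=01111001 | 1Δ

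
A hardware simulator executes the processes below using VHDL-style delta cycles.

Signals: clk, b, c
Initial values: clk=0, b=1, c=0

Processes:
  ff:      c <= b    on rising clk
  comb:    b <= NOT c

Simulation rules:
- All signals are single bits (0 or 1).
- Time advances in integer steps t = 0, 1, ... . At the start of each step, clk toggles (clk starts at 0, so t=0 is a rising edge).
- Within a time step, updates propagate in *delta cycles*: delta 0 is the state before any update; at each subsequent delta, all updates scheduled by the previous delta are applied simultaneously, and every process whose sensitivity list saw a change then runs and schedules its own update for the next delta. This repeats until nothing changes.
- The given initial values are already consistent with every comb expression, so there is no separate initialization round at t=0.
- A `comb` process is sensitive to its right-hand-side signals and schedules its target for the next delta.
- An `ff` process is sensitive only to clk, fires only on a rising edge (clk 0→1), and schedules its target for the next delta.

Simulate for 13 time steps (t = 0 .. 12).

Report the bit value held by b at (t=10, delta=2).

t0.Δ0 c=0 clk=0 b=1
t0.Δ1 c=0 clk=1 b=1
t0.Δ2 c=1 clk=1 b=1
t0.Δ3 c=1 clk=1 b=0
t1.Δ0 c=1 clk=1 b=0
t1.Δ1 c=1 clk=0 b=0
t2.Δ0 c=1 clk=0 b=0
t2.Δ1 c=1 clk=1 b=0
t2.Δ2 c=0 clk=1 b=0
t2.Δ3 c=0 clk=1 b=1
t3.Δ0 c=0 clk=1 b=1
t3.Δ1 c=0 clk=0 b=1
t4.Δ0 c=0 clk=0 b=1
t4.Δ1 c=0 clk=1 b=1
t4.Δ2 c=1 clk=1 b=1
t4.Δ3 c=1 clk=1 b=0
t5.Δ0 c=1 clk=1 b=0
t5.Δ1 c=1 clk=0 b=0
t6.Δ0 c=1 clk=0 b=0
t6.Δ1 c=1 clk=1 b=0
t6.Δ2 c=0 clk=1 b=0
t6.Δ3 c=0 clk=1 b=1
t7.Δ0 c=0 clk=1 b=1
t7.Δ1 c=0 clk=0 b=1
t8.Δ0 c=0 clk=0 b=1
t8.Δ1 c=0 clk=1 b=1
t8.Δ2 c=1 clk=1 b=1
t8.Δ3 c=1 clk=1 b=0
t9.Δ0 c=1 clk=1 b=0
t9.Δ1 c=1 clk=0 b=0
t10.Δ0 c=1 clk=0 b=0
t10.Δ1 c=1 clk=1 b=0
t10.Δ2 c=0 clk=1 b=0
t10.Δ3 c=0 clk=1 b=1
t11.Δ0 c=0 clk=1 b=1
t11.Δ1 c=0 clk=0 b=1
t12.Δ0 c=0 clk=0 b=1
t12.Δ1 c=0 clk=1 b=1
t12.Δ2 c=1 clk=1 b=1
t12.Δ3 c=1 clk=1 b=0

0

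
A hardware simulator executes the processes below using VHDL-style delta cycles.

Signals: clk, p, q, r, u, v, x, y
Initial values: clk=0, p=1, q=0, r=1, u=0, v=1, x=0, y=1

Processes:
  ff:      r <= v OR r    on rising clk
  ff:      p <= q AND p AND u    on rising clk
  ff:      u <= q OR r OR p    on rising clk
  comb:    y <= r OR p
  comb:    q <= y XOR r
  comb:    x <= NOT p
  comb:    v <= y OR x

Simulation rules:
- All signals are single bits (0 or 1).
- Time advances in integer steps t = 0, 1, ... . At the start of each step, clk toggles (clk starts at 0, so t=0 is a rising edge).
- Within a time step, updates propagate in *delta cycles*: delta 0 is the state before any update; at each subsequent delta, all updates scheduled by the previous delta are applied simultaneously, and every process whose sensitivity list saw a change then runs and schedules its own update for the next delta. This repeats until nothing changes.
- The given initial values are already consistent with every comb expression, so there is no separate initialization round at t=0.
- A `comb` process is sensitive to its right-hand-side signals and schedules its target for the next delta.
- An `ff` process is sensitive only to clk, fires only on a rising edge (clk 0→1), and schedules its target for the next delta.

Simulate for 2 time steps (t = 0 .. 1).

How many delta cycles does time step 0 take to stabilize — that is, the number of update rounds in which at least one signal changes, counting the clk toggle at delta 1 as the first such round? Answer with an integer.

[bits: clk,x,u,q,r,v,p,y]
t=0: Δ0=00001111 Δ1=10001111 Δ2=10101101 Δ3=11101101 | 3Δ
t=1: Δ0=11101101 Δ1=01101101 | 1Δ

3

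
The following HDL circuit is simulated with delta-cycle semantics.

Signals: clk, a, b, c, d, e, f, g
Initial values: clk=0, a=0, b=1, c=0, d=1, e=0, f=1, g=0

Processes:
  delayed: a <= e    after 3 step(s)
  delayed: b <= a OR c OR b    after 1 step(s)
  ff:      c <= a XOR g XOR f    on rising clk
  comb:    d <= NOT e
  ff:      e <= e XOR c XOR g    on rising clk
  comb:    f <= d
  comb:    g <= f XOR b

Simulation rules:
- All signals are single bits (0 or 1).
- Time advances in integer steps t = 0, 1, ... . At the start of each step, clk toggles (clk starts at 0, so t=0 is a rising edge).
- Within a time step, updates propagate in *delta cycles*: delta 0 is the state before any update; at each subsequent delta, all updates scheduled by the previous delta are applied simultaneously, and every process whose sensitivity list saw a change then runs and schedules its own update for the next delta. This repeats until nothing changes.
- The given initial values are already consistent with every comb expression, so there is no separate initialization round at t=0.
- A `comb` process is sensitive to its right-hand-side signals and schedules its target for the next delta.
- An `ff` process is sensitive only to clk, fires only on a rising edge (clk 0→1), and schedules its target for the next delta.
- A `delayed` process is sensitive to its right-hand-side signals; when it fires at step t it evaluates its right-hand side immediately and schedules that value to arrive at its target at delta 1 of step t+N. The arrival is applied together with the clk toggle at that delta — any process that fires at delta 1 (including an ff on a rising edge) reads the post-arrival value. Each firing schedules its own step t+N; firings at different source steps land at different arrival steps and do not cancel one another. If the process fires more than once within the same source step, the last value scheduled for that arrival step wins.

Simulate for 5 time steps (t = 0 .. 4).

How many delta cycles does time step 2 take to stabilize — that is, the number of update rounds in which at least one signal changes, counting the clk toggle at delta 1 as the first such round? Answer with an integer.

5

t=0 Δ0: clk=0 b=1 c=0 g=0 e=0 a=0 d=1 f=1
  Δ1: clk:0→1
  Δ2: c:0→1
  (2Δ to stable)
t=1 Δ0: clk=1 b=1 c=1 g=0 e=0 a=0 d=1 f=1
  Δ1: clk:1→0
  (1Δ to stable)
t=2 Δ0: clk=0 b=1 c=1 g=0 e=0 a=0 d=1 f=1
  Δ1: clk:0→1
  Δ2: e:0→1
  Δ3: d:1→0
  Δ4: f:1→0
  Δ5: g:0→1
  (5Δ to stable)
t=3 Δ0: clk=1 b=1 c=1 g=1 e=1 a=0 d=0 f=0
  Δ1: clk:1→0
  (1Δ to stable)
t=4 Δ0: clk=0 b=1 c=1 g=1 e=1 a=0 d=0 f=0
  Δ1: clk:0→1
  (1Δ to stable)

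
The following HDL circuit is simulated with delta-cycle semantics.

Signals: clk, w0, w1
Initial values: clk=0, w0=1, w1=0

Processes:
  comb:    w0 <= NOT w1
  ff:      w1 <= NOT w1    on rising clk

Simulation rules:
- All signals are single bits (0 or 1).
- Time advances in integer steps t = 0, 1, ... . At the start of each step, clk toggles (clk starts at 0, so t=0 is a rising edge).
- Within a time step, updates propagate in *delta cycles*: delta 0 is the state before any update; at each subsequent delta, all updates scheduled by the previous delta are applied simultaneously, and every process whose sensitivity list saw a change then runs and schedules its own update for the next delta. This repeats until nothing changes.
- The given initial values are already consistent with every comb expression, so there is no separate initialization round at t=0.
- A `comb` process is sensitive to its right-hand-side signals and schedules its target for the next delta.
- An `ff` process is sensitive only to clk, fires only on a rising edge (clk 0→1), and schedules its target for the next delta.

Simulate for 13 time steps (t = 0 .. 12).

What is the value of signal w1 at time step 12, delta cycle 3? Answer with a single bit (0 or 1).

1

t0.Δ0 w0=1 w1=0 clk=0
t0.Δ1 w0=1 w1=0 clk=1
t0.Δ2 w0=1 w1=1 clk=1
t0.Δ3 w0=0 w1=1 clk=1
t1.Δ0 w0=0 w1=1 clk=1
t1.Δ1 w0=0 w1=1 clk=0
t2.Δ0 w0=0 w1=1 clk=0
t2.Δ1 w0=0 w1=1 clk=1
t2.Δ2 w0=0 w1=0 clk=1
t2.Δ3 w0=1 w1=0 clk=1
t3.Δ0 w0=1 w1=0 clk=1
t3.Δ1 w0=1 w1=0 clk=0
t4.Δ0 w0=1 w1=0 clk=0
t4.Δ1 w0=1 w1=0 clk=1
t4.Δ2 w0=1 w1=1 clk=1
t4.Δ3 w0=0 w1=1 clk=1
t5.Δ0 w0=0 w1=1 clk=1
t5.Δ1 w0=0 w1=1 clk=0
t6.Δ0 w0=0 w1=1 clk=0
t6.Δ1 w0=0 w1=1 clk=1
t6.Δ2 w0=0 w1=0 clk=1
t6.Δ3 w0=1 w1=0 clk=1
t7.Δ0 w0=1 w1=0 clk=1
t7.Δ1 w0=1 w1=0 clk=0
t8.Δ0 w0=1 w1=0 clk=0
t8.Δ1 w0=1 w1=0 clk=1
t8.Δ2 w0=1 w1=1 clk=1
t8.Δ3 w0=0 w1=1 clk=1
t9.Δ0 w0=0 w1=1 clk=1
t9.Δ1 w0=0 w1=1 clk=0
t10.Δ0 w0=0 w1=1 clk=0
t10.Δ1 w0=0 w1=1 clk=1
t10.Δ2 w0=0 w1=0 clk=1
t10.Δ3 w0=1 w1=0 clk=1
t11.Δ0 w0=1 w1=0 clk=1
t11.Δ1 w0=1 w1=0 clk=0
t12.Δ0 w0=1 w1=0 clk=0
t12.Δ1 w0=1 w1=0 clk=1
t12.Δ2 w0=1 w1=1 clk=1
t12.Δ3 w0=0 w1=1 clk=1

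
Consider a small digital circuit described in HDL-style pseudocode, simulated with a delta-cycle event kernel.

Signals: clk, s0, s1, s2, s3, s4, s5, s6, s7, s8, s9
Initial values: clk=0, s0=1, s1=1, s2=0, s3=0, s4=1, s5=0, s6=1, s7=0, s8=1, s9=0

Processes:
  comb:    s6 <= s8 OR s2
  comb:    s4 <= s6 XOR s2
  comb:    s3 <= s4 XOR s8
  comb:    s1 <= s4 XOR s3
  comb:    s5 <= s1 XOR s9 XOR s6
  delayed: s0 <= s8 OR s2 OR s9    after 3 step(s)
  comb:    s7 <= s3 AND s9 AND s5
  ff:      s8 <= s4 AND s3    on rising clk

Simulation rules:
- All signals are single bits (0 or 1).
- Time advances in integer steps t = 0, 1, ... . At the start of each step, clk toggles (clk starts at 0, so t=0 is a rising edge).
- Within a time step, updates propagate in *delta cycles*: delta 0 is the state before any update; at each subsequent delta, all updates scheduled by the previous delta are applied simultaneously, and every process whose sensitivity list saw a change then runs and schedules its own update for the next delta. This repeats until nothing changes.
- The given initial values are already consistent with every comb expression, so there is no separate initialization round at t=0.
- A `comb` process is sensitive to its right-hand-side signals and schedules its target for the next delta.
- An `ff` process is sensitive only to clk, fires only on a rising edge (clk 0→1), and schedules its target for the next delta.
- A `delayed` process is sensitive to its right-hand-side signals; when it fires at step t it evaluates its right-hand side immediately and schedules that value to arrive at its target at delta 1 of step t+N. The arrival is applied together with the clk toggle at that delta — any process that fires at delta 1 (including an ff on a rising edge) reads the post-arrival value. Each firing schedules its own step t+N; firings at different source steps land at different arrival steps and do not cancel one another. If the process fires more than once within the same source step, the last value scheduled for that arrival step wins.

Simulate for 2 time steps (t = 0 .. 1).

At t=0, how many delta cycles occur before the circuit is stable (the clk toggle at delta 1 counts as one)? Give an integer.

[bits: s5,s1,s3,s0,s6,clk,s4,s9,s7,s8,s2]
t=0: Δ0=01011010010 Δ1=01011110010 Δ2=01011110000 Δ3=01110110000 Δ4=10110100000 Δ5=01010100000 Δ6=10010100000 Δ7=00010100000 | 7Δ
t=1: Δ0=00010100000 Δ1=00010000000 | 1Δ

7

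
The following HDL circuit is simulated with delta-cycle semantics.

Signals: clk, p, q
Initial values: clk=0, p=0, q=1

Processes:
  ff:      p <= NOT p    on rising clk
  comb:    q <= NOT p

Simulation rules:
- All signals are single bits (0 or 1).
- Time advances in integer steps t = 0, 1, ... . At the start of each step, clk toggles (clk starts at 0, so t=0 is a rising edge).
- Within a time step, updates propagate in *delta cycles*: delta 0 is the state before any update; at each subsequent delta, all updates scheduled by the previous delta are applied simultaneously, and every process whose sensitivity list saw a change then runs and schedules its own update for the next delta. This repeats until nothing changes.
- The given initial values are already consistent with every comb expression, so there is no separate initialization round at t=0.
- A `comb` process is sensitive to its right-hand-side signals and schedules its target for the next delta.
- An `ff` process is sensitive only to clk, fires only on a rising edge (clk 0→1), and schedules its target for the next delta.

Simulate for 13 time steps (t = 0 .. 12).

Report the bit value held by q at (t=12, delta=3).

t0.Δ0 clk=0 q=1 p=0
t0.Δ1 clk=1 q=1 p=0
t0.Δ2 clk=1 q=1 p=1
t0.Δ3 clk=1 q=0 p=1
t1.Δ0 clk=1 q=0 p=1
t1.Δ1 clk=0 q=0 p=1
t2.Δ0 clk=0 q=0 p=1
t2.Δ1 clk=1 q=0 p=1
t2.Δ2 clk=1 q=0 p=0
t2.Δ3 clk=1 q=1 p=0
t3.Δ0 clk=1 q=1 p=0
t3.Δ1 clk=0 q=1 p=0
t4.Δ0 clk=0 q=1 p=0
t4.Δ1 clk=1 q=1 p=0
t4.Δ2 clk=1 q=1 p=1
t4.Δ3 clk=1 q=0 p=1
t5.Δ0 clk=1 q=0 p=1
t5.Δ1 clk=0 q=0 p=1
t6.Δ0 clk=0 q=0 p=1
t6.Δ1 clk=1 q=0 p=1
t6.Δ2 clk=1 q=0 p=0
t6.Δ3 clk=1 q=1 p=0
t7.Δ0 clk=1 q=1 p=0
t7.Δ1 clk=0 q=1 p=0
t8.Δ0 clk=0 q=1 p=0
t8.Δ1 clk=1 q=1 p=0
t8.Δ2 clk=1 q=1 p=1
t8.Δ3 clk=1 q=0 p=1
t9.Δ0 clk=1 q=0 p=1
t9.Δ1 clk=0 q=0 p=1
t10.Δ0 clk=0 q=0 p=1
t10.Δ1 clk=1 q=0 p=1
t10.Δ2 clk=1 q=0 p=0
t10.Δ3 clk=1 q=1 p=0
t11.Δ0 clk=1 q=1 p=0
t11.Δ1 clk=0 q=1 p=0
t12.Δ0 clk=0 q=1 p=0
t12.Δ1 clk=1 q=1 p=0
t12.Δ2 clk=1 q=1 p=1
t12.Δ3 clk=1 q=0 p=1

0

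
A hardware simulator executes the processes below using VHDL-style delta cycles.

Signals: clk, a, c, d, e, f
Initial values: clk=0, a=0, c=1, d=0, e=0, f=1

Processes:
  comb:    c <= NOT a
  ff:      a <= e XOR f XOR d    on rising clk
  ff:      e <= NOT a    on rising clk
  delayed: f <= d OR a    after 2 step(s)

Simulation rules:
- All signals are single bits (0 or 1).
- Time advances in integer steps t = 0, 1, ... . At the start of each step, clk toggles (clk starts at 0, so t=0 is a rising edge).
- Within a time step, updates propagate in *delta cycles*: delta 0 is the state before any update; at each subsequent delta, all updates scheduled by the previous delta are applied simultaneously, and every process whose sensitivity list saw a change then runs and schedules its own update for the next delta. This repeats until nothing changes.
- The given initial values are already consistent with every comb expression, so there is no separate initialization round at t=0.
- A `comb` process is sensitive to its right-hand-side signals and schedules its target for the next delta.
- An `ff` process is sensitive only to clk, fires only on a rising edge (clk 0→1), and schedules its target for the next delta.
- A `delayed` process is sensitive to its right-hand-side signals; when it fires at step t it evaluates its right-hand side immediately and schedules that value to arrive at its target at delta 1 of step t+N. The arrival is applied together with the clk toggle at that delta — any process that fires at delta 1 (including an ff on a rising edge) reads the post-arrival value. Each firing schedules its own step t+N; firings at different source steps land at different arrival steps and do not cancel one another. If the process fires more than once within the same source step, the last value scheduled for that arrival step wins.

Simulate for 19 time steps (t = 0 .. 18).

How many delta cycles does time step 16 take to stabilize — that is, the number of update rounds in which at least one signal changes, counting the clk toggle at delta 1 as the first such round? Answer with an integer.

t=0 Δ0: d=0 f=1 c=1 a=0 e=0 clk=0
  Δ1: clk:0→1
  Δ2: a:0→1, e:0→1
  Δ3: c:1→0
  (3Δ to stable)
t=1 Δ0: d=0 f=1 c=0 a=1 e=1 clk=1
  Δ1: clk:1→0
  (1Δ to stable)
t=2 Δ0: d=0 f=1 c=0 a=1 e=1 clk=0
  Δ1: clk:0→1
  Δ2: a:1→0, e:1→0
  Δ3: c:0→1
  (3Δ to stable)
t=3 Δ0: d=0 f=1 c=1 a=0 e=0 clk=1
  Δ1: clk:1→0
  (1Δ to stable)
t=4 Δ0: d=0 f=1 c=1 a=0 e=0 clk=0
  Δ1: f:1→0, clk:0→1
  Δ2: e:0→1
  (2Δ to stable)
t=5 Δ0: d=0 f=0 c=1 a=0 e=1 clk=1
  Δ1: clk:1→0
  (1Δ to stable)
t=6 Δ0: d=0 f=0 c=1 a=0 e=1 clk=0
  Δ1: clk:0→1
  Δ2: a:0→1
  Δ3: c:1→0
  (3Δ to stable)
t=7 Δ0: d=0 f=0 c=0 a=1 e=1 clk=1
  Δ1: clk:1→0
  (1Δ to stable)
t=8 Δ0: d=0 f=0 c=0 a=1 e=1 clk=0
  Δ1: f:0→1, clk:0→1
  Δ2: a:1→0, e:1→0
  Δ3: c:0→1
  (3Δ to stable)
t=9 Δ0: d=0 f=1 c=1 a=0 e=0 clk=1
  Δ1: clk:1→0
  (1Δ to stable)
t=10 Δ0: d=0 f=1 c=1 a=0 e=0 clk=0
  Δ1: f:1→0, clk:0→1
  Δ2: e:0→1
  (2Δ to stable)
t=11 Δ0: d=0 f=0 c=1 a=0 e=1 clk=1
  Δ1: clk:1→0
  (1Δ to stable)
t=12 Δ0: d=0 f=0 c=1 a=0 e=1 clk=0
  Δ1: clk:0→1
  Δ2: a:0→1
  Δ3: c:1→0
  (3Δ to stable)
t=13 Δ0: d=0 f=0 c=0 a=1 e=1 clk=1
  Δ1: clk:1→0
  (1Δ to stable)
t=14 Δ0: d=0 f=0 c=0 a=1 e=1 clk=0
  Δ1: f:0→1, clk:0→1
  Δ2: a:1→0, e:1→0
  Δ3: c:0→1
  (3Δ to stable)
t=15 Δ0: d=0 f=1 c=1 a=0 e=0 clk=1
  Δ1: clk:1→0
  (1Δ to stable)
t=16 Δ0: d=0 f=1 c=1 a=0 e=0 clk=0
  Δ1: f:1→0, clk:0→1
  Δ2: e:0→1
  (2Δ to stable)
t=17 Δ0: d=0 f=0 c=1 a=0 e=1 clk=1
  Δ1: clk:1→0
  (1Δ to stable)
t=18 Δ0: d=0 f=0 c=1 a=0 e=1 clk=0
  Δ1: clk:0→1
  Δ2: a:0→1
  Δ3: c:1→0
  (3Δ to stable)

2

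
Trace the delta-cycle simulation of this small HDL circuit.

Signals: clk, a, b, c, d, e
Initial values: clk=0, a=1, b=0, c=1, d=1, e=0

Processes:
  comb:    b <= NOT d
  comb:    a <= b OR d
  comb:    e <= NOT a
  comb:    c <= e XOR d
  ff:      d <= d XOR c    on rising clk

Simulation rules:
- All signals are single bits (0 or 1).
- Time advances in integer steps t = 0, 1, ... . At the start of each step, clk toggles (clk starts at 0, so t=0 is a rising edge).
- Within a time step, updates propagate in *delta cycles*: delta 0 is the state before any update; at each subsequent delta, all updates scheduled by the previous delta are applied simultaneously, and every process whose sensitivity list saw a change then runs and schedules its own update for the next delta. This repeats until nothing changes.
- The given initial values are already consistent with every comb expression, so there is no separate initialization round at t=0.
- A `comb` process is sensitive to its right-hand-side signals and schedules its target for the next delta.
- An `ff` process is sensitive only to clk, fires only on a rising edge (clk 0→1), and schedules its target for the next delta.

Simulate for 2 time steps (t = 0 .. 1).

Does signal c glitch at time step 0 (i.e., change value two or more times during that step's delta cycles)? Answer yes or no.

[bits: d,e,b,a,c,clk]
t=0: Δ0=100110 Δ1=100111 Δ2=000111 Δ3=001001 Δ4=011101 Δ5=001111 Δ6=001101 | 6Δ
t=1: Δ0=001101 Δ1=001100 | 1Δ

yes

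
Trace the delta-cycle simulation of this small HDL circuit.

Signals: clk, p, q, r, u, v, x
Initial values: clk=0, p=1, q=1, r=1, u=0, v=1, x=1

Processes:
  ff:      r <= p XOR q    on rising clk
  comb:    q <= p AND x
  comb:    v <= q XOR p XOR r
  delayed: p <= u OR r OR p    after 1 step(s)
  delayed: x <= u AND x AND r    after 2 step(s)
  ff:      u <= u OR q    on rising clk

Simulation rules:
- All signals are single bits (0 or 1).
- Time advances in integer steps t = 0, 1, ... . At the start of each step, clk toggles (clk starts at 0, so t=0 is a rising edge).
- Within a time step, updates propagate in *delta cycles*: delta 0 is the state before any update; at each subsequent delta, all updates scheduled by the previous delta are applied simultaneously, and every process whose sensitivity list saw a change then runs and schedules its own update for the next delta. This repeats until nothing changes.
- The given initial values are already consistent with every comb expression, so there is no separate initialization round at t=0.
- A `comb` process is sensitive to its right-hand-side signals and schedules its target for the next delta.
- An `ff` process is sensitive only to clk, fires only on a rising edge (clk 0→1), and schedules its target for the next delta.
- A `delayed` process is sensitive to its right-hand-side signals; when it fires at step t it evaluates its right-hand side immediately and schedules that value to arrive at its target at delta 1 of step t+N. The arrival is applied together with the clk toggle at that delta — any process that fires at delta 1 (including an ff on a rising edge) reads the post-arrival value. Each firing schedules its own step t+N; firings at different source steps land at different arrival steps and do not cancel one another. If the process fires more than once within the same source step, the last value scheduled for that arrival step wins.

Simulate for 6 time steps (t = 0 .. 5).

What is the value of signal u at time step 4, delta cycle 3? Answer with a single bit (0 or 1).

[bits: x,r,clk,v,p,q,u]
t=0: Δ0=1101110 Δ1=1111110 Δ2=1011111 Δ3=1010111 | 3Δ
t=1: Δ0=1010111 Δ1=1000111 | 1Δ
t=2: Δ0=1000111 Δ1=0010111 Δ2=0010101 Δ3=0011101 | 3Δ
t=3: Δ0=0011101 Δ1=0001101 | 1Δ
t=4: Δ0=0001101 Δ1=0011101 Δ2=0111101 Δ3=0110101 | 3Δ
t=5: Δ0=0110101 Δ1=0100101 | 1Δ

1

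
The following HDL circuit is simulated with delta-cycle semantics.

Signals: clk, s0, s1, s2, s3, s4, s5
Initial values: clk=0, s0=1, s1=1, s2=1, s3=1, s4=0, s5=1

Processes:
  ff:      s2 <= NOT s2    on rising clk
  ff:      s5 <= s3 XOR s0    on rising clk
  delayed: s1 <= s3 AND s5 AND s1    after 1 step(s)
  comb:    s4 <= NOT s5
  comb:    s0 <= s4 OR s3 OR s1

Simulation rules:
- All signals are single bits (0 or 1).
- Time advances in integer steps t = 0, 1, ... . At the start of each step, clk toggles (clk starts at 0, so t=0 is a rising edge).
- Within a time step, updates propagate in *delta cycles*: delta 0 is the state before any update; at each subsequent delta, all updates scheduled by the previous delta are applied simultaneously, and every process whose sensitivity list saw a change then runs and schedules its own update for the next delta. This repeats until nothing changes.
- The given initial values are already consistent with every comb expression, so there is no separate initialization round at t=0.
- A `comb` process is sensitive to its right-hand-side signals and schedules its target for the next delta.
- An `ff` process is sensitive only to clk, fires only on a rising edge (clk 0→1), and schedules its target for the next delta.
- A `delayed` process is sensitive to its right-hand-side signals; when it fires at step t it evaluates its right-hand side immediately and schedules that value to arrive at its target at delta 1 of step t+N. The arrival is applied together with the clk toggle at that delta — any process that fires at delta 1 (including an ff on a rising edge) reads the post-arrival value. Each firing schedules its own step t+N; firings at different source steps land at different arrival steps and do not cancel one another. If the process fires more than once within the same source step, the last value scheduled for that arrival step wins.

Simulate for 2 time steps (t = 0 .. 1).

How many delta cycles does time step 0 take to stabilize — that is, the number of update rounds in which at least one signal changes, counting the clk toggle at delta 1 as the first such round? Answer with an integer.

t0.Δ0 s4=0 s3=1 s0=1 s1=1 clk=0 s2=1 s5=1
t0.Δ1 s4=0 s3=1 s0=1 s1=1 clk=1 s2=1 s5=1
t0.Δ2 s4=0 s3=1 s0=1 s1=1 clk=1 s2=0 s5=0
t0.Δ3 s4=1 s3=1 s0=1 s1=1 clk=1 s2=0 s5=0
t1.Δ0 s4=1 s3=1 s0=1 s1=1 clk=1 s2=0 s5=0
t1.Δ1 s4=1 s3=1 s0=1 s1=0 clk=0 s2=0 s5=0

3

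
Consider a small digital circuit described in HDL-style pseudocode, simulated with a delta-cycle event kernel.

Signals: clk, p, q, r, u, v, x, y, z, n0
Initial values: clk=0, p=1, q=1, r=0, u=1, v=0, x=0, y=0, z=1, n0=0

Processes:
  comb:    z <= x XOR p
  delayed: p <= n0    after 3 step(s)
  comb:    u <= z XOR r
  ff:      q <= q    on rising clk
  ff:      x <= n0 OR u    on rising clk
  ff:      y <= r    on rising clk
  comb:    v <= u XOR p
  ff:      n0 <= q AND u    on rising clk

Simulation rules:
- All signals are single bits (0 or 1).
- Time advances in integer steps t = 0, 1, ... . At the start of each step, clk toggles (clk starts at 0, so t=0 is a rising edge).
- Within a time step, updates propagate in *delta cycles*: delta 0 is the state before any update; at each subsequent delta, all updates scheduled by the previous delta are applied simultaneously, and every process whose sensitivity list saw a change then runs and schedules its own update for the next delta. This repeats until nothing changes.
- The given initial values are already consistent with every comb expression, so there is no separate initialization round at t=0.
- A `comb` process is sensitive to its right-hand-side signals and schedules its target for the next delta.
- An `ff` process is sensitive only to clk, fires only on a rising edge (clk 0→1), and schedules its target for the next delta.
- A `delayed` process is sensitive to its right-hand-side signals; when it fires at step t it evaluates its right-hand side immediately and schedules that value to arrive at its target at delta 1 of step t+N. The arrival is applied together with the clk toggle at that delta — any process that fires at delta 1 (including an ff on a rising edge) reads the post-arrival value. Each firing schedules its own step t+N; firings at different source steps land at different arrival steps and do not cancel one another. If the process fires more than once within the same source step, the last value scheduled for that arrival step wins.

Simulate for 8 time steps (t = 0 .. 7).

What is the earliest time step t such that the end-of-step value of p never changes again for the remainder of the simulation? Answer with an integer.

5

t0.Δ0 u=1 n0=0 x=0 q=1 r=0 y=0 z=1 p=1 clk=0 v=0
t0.Δ1 u=1 n0=0 x=0 q=1 r=0 y=0 z=1 p=1 clk=1 v=0
t0.Δ2 u=1 n0=1 x=1 q=1 r=0 y=0 z=1 p=1 clk=1 v=0
t0.Δ3 u=1 n0=1 x=1 q=1 r=0 y=0 z=0 p=1 clk=1 v=0
t0.Δ4 u=0 n0=1 x=1 q=1 r=0 y=0 z=0 p=1 clk=1 v=0
t0.Δ5 u=0 n0=1 x=1 q=1 r=0 y=0 z=0 p=1 clk=1 v=1
t1.Δ0 u=0 n0=1 x=1 q=1 r=0 y=0 z=0 p=1 clk=1 v=1
t1.Δ1 u=0 n0=1 x=1 q=1 r=0 y=0 z=0 p=1 clk=0 v=1
t2.Δ0 u=0 n0=1 x=1 q=1 r=0 y=0 z=0 p=1 clk=0 v=1
t2.Δ1 u=0 n0=1 x=1 q=1 r=0 y=0 z=0 p=1 clk=1 v=1
t2.Δ2 u=0 n0=0 x=1 q=1 r=0 y=0 z=0 p=1 clk=1 v=1
t3.Δ0 u=0 n0=0 x=1 q=1 r=0 y=0 z=0 p=1 clk=1 v=1
t3.Δ1 u=0 n0=0 x=1 q=1 r=0 y=0 z=0 p=1 clk=0 v=1
t4.Δ0 u=0 n0=0 x=1 q=1 r=0 y=0 z=0 p=1 clk=0 v=1
t4.Δ1 u=0 n0=0 x=1 q=1 r=0 y=0 z=0 p=1 clk=1 v=1
t4.Δ2 u=0 n0=0 x=0 q=1 r=0 y=0 z=0 p=1 clk=1 v=1
t4.Δ3 u=0 n0=0 x=0 q=1 r=0 y=0 z=1 p=1 clk=1 v=1
t4.Δ4 u=1 n0=0 x=0 q=1 r=0 y=0 z=1 p=1 clk=1 v=1
t4.Δ5 u=1 n0=0 x=0 q=1 r=0 y=0 z=1 p=1 clk=1 v=0
t5.Δ0 u=1 n0=0 x=0 q=1 r=0 y=0 z=1 p=1 clk=1 v=0
t5.Δ1 u=1 n0=0 x=0 q=1 r=0 y=0 z=1 p=0 clk=0 v=0
t5.Δ2 u=1 n0=0 x=0 q=1 r=0 y=0 z=0 p=0 clk=0 v=1
t5.Δ3 u=0 n0=0 x=0 q=1 r=0 y=0 z=0 p=0 clk=0 v=1
t5.Δ4 u=0 n0=0 x=0 q=1 r=0 y=0 z=0 p=0 clk=0 v=0
t6.Δ0 u=0 n0=0 x=0 q=1 r=0 y=0 z=0 p=0 clk=0 v=0
t6.Δ1 u=0 n0=0 x=0 q=1 r=0 y=0 z=0 p=0 clk=1 v=0
t7.Δ0 u=0 n0=0 x=0 q=1 r=0 y=0 z=0 p=0 clk=1 v=0
t7.Δ1 u=0 n0=0 x=0 q=1 r=0 y=0 z=0 p=0 clk=0 v=0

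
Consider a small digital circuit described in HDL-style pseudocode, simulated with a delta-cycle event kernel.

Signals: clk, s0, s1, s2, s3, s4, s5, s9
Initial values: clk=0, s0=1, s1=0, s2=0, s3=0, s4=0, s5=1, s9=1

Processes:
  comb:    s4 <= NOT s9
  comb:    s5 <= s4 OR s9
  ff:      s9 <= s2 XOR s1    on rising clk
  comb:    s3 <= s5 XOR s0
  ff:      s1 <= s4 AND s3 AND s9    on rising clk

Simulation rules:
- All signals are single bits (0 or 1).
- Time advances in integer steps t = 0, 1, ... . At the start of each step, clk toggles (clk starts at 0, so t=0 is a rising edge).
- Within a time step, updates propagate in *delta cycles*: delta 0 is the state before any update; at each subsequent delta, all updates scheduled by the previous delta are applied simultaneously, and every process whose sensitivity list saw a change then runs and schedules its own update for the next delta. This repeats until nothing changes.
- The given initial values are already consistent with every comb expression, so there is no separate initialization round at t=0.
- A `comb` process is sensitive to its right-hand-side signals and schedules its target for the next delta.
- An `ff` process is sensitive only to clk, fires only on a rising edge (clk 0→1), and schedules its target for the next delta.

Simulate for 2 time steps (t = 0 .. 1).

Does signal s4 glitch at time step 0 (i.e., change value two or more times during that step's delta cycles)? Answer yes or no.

no

[bits: s1,s2,s9,s4,s0,clk,s5,s3]
t=0: Δ0=00101010 Δ1=00101110 Δ2=00001110 Δ3=00011100 Δ4=00011111 Δ5=00011110 | 5Δ
t=1: Δ0=00011110 Δ1=00011010 | 1Δ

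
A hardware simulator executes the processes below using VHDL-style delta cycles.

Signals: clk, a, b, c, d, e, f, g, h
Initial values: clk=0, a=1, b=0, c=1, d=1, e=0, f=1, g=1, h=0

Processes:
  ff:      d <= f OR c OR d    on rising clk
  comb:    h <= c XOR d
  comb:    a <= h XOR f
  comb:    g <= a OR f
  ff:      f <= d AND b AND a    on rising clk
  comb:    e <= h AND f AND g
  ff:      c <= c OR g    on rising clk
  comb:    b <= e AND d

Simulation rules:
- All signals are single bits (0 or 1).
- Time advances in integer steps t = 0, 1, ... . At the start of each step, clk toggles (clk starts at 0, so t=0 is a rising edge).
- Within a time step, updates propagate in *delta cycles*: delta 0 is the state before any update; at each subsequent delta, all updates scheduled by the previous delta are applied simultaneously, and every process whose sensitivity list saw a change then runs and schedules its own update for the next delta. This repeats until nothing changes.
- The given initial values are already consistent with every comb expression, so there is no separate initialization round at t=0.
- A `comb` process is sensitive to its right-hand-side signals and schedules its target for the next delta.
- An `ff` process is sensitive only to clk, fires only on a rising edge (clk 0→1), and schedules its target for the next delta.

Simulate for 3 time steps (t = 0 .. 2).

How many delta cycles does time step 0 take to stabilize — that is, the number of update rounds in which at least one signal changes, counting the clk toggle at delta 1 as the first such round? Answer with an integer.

4

[bits: f,a,c,clk,d,g,h,b,e]
t=0: Δ0=111011000 Δ1=111111000 Δ2=011111000 Δ3=001111000 Δ4=001110000 | 4Δ
t=1: Δ0=001110000 Δ1=001010000 | 1Δ
t=2: Δ0=001010000 Δ1=001110000 | 1Δ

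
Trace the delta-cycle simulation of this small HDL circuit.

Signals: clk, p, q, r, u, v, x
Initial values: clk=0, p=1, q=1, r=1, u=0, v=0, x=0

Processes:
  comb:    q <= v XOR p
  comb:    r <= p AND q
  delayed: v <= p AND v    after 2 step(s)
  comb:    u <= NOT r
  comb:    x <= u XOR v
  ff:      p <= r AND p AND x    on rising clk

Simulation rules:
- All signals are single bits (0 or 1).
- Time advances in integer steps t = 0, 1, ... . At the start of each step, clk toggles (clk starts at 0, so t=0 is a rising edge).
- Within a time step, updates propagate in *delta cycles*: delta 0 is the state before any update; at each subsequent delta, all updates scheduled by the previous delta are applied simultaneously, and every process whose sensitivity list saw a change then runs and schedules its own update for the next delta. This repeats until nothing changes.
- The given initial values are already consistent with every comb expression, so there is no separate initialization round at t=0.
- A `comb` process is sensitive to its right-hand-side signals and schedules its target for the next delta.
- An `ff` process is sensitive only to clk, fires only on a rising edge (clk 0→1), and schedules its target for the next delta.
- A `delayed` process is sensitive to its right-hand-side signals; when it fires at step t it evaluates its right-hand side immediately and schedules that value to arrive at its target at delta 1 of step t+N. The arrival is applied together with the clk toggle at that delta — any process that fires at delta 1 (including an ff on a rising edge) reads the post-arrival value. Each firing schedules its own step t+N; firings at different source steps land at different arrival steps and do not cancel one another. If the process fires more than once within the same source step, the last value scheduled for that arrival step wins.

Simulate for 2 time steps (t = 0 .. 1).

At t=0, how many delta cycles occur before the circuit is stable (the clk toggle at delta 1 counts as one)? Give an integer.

5

[bits: x,q,r,u,p,v,clk]
t=0: Δ0=0110100 Δ1=0110101 Δ2=0110001 Δ3=0000001 Δ4=0001001 Δ5=1001001 | 5Δ
t=1: Δ0=1001001 Δ1=1001000 | 1Δ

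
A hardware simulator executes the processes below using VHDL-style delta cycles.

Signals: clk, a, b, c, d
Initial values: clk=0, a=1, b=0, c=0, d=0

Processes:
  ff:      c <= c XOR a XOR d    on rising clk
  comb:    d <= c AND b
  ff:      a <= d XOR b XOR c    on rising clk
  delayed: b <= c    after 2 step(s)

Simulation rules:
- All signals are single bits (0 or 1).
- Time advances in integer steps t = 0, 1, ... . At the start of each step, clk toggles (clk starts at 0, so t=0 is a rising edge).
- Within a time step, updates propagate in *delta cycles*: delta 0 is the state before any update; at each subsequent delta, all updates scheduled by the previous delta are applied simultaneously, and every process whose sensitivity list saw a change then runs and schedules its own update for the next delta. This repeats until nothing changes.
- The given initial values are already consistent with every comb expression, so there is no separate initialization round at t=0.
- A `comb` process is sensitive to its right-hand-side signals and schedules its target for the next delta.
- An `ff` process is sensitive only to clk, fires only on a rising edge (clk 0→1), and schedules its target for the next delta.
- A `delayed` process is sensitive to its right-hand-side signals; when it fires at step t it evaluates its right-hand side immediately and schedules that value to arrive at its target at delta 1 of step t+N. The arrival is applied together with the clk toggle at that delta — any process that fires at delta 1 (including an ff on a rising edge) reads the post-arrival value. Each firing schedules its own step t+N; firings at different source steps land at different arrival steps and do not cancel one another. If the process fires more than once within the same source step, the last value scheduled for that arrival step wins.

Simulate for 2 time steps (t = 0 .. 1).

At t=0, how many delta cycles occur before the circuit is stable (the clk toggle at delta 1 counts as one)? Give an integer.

t=0 Δ0: d=0 a=1 clk=0 b=0 c=0
  Δ1: clk:0→1
  Δ2: a:1→0, c:0→1
  (2Δ to stable)
t=1 Δ0: d=0 a=0 clk=1 b=0 c=1
  Δ1: clk:1→0
  (1Δ to stable)

2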